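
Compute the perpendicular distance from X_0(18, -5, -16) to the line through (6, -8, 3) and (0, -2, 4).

21

A direction vector is d = (-6, 6, 1).
AP = (12, 3, -19); AP·d = -73, |AP|² = 514, |d|² = 73.
distance² = |AP|² − (AP·d)²/|d|² = 514 − 5329/73 = 441, so the distance is 21.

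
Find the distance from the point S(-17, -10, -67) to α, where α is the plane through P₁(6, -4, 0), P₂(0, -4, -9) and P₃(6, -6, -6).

P₁P₂ = (-6, 0, -9) and P₁P₃ = (0, -2, -6), so a normal is n = P₁P₂ × P₁P₃ = (-18, -36, 12).
Then n·(-17, -10, -67) - 36 = -174.
|n| = √(324 + 1296 + 144) = 42, so the distance is |-174|/42 = 29/7.

29/7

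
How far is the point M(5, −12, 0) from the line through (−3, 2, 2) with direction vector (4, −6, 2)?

2√10

Direction vector d = (4, −6, 2).
AP = (8, −14, −2); AP·d = 112, |AP|² = 264, |d|² = 56.
distance² = |AP|² − (AP·d)²/|d|² = 264 − 12544/56 = 40, so the distance is 2√10.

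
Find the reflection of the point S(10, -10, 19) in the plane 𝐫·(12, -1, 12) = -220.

With n = (12, -1, 12), the signed offset is (n·S − (-220))/|n|² = 578/289 = 2.
S' = S − 2t·n = (10, -10, 19) − 4·(12, -1, 12) = (-38, -6, -29).

(-38, -6, -29)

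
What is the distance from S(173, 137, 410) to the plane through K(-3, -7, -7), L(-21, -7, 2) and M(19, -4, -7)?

6

KL = (-18, 0, 9) and KM = (22, 3, 0), so a normal is n = KL × KM = (-27, 198, -54).
d = |(-27)·173 + 198·137 + (-54)·410 − (-927)| / √(729 + 39204 + 2916) = |1242| / 207 = 6.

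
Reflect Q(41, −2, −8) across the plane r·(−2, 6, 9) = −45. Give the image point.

(37, 10, 10)

n = (−2, 6, 9), |n|² = 121, n·Q − (-45) = -121, so t = -121/121 = -1.
Foot F = Q − (-1)·n = (39, 4, 1); the reflection is 2F − Q = (37, 10, 10).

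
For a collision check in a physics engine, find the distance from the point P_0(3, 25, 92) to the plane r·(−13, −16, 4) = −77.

2/7

d = |(-13)·3 + (-16)·25 + 4·92 − (-77)| / √(169 + 256 + 16) = |6| / 21 = 2/7.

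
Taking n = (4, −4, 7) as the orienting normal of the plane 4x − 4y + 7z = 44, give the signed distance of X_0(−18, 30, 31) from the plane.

n·X_0 − 44 = -19.
|n| = 9, so the signed distance is -19/9.

-19/9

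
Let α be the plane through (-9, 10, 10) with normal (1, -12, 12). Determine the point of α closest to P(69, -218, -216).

n = (1, -12, 12), |n|² = 289, and n·P − (-9) = 102.
t = 102/289 = 6/17, so the foot is P − t·n = (69, -218, -216) − (6/17)·(1, -12, 12) = (1167/17, -3634/17, -3744/17).

(1167/17, -3634/17, -3744/17)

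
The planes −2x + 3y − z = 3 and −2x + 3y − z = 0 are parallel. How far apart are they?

3√14/14

Both planes have normal n = (−2, 3, −1), |n| = √14. Any point on the first plane is at distance |0 − 3|/|n| = 3/√14 = 3√14/14 from the second.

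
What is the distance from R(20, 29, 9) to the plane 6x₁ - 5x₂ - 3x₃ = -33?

d = |6·20 + (-5)·29 + (-3)·9 − (-33)| / √(36 + 25 + 9) = |-19| / √70 = 19√70/70.

19/√70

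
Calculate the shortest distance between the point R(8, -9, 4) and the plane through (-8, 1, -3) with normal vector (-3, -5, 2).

16/√38

The plane has equation n·(r − (-8, 1, -3)) = 0, i.e. n·r = 13.
n = (-3, -5, 2); n·P − 13 = 16; |n| = √38; distance = 16/√38.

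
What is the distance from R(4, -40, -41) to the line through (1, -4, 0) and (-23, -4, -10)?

A direction vector is d = (-24, 0, -10).
AP = (3, -36, -41); AP·d = 338, |AP|² = 2986, |d|² = 676.
distance² = |AP|² − (AP·d)²/|d|² = 2986 − 114244/676 = 2817, so the distance is 3√313.

3√313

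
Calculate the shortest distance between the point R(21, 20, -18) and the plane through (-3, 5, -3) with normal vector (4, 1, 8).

1

The plane has equation n·(r − (-3, 5, -3)) = 0, i.e. n·r = -31.
d = |4·21 + 1·20 + 8·(-18) − (-31)| / √(16 + 1 + 64) = |-9| / 9 = 1.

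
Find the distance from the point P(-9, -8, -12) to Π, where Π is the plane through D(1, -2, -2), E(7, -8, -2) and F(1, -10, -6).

4/√6

DE = (6, -6, 0) and DF = (0, -8, -4), so a normal is n = DE × DF = (24, 24, -48).
n = (24, 24, -48); n·P − 72 = 96; |n| = 24√6; distance = 96/(24√6) = 2√6/3.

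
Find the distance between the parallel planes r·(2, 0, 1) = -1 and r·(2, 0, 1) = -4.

With common normal n = (2, 0, 1) (|n| = √5), the distance is |(-1) − (-4)|/|n| = 3/√5.

3√5/5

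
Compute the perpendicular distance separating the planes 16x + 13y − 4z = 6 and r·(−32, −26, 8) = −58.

23/21

Divide the second equation by -2 to match normals: 16x + 13y − 4z = 29.
Both planes have normal n = (16, 13, −4), |n| = 21. Any point on the first plane is at distance |29 − 6|/|n| = 23/21 from the second.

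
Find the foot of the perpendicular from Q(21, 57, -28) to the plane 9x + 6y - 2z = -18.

n = (9, 6, -2), |n|² = 121, and n·Q − (-18) = 605.
t = 605/121 = 5, so the foot is Q − t·n = (21, 57, -28) − 5·(9, 6, -2) = (-24, 27, -18).

(-24, 27, -18)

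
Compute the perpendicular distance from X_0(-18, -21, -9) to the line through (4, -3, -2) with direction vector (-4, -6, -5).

Direction vector d = (-4, -6, -5).
AP = (-22, -18, -7), and AP × d = (48, -82, 60).
|AP × d|² = 12628 and |d|² = 77, so the distance is √(12628/77) = √164 = 2√41.

2√41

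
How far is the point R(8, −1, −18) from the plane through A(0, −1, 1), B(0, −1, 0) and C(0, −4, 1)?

8

AB = (0, 0, −1) and AC = (0, −3, 0), so a normal is n = AB × AC = (−3, 0, 0).
Then n·(8, −1, −18) − 0 = −24.
|n| = √(9 + 0 + 0) = 3, so the distance is |-24|/3 = 8.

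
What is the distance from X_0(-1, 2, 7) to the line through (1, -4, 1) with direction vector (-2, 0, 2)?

2√11

Direction vector d = (-2, 0, 2).
AP = (-2, 6, 6), and AP × d = (12, -8, 12).
|AP × d|² = 352 and |d|² = 8, so the distance is √(352/8) = √44 = 2√11.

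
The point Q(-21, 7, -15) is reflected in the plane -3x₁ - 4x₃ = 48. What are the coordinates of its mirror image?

(-3, 7, 9)

With n = (-3, 0, -4), the signed offset is (n·Q − 48)/|n|² = 75/25 = 3.
Q' = Q − 2t·n = (-21, 7, -15) − 6·(-3, 0, -4) = (-3, 7, 9).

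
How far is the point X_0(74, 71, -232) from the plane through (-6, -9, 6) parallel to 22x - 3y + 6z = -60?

4

Parallel planes share the normal n = (22, -3, 6); since (-6, -9, 6) lies on the plane, its equation is 22x - 3y + 6z = -69.
d = |22·74 + (-3)·71 + 6·(-232) − (-69)| / √(484 + 9 + 36) = |92| / 23 = 4.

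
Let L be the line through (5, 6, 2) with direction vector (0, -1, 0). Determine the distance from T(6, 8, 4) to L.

Direction vector d = (0, -1, 0).
AP = (1, 2, 2), and AP × d = (2, 0, -1).
|AP × d|² = 5 and |d|² = 1, so the distance is √5.

√5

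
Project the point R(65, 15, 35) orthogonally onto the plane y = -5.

n = (0, 1, 0), |n|² = 1, and n·R − (-5) = 20.
t = 20/1 = 20, so the foot is R − t·n = (65, 15, 35) − 20·(0, 1, 0) = (65, -5, 35).

(65, -5, 35)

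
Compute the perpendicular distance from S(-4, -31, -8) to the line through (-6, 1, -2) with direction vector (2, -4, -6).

Direction vector d = (2, -4, -6).
AP = (2, -32, -6), and AP × d = (168, 0, 56).
|AP × d|² = 31360 and |d|² = 56, so the distance is √(31360/56) = √560 = 4√35.

4√35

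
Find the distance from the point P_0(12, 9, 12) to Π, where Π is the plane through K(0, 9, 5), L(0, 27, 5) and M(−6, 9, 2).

KL = (0, 18, 0) and KM = (−6, 0, −3), so a normal is n = KL × KM = (−54, 0, 108).
Then n·(12, 9, 12) − 540 = 108.
|n| = √(2916 + 0 + 11664) = 54√5, so the distance is |108|/(54√5) = 2/√5.

2/√5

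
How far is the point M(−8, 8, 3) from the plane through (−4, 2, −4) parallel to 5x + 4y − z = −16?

√42/14

Parallel planes share the normal n = (5, 4, −1); since (−4, 2, −4) lies on the plane, its equation is 5x + 4y − z = -8.
Then n·(−8, 8, 3) − (−8) = −3.
|n| = √(25 + 16 + 1) = √42, so the distance is |-3|/√42 = 3/√42.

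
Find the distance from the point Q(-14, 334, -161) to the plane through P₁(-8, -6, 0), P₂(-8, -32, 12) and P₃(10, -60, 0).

P₁P₂ = (0, -26, 12) and P₁P₃ = (18, -54, 0), so a normal is n = P₁P₂ × P₁P₃ = (648, 216, 468).
Then n·(-14, 334, -161) - (-6480) = -5796.
|n| = √(419904 + 46656 + 219024) = 828, so the distance is |-5796|/828 = 7.

7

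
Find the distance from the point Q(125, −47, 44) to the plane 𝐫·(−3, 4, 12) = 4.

3

n = (−3, 4, 12); n·P − 4 = -39; |n| = 13; distance = 39/13 = 3.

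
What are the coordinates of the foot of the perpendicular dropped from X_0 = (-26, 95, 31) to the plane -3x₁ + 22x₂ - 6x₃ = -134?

(-14, 7, 55)

n = (-3, 22, -6), |n|² = 529, and n·X_0 − (-134) = 2116.
t = 2116/529 = 4, so the foot is X_0 − t·n = (-26, 95, 31) − 4·(-3, 22, -6) = (-14, 7, 55).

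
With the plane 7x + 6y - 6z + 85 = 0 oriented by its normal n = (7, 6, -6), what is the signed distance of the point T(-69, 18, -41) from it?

n·T − (-85) = -44.
|n| = 11, so the signed distance is -44/11 = -4.

-4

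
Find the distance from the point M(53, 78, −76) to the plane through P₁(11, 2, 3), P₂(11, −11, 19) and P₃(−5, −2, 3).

P₁P₂ = (0, −13, 16) and P₁P₃ = (−16, −4, 0), so a normal is n = P₁P₂ × P₁P₃ = (64, −256, −208).
Then n·(53, 78, −76) − (−432) = −336.
|n| = √(4096 + 65536 + 43264) = 336, so the distance is |-336|/336 = 1.

1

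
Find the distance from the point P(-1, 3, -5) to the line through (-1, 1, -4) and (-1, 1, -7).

2

A direction vector is d = (0, 0, -3).
AP = (0, 2, -1), and AP × d = (-6, 0, 0).
|AP × d|² = 36 and |d|² = 9, so the distance is √(36/9) = √4 = 2.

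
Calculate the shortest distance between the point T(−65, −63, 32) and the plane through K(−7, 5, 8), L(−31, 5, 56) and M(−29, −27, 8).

4/7

KL = (−24, 0, 48) and KM = (−22, −32, 0), so a normal is n = KL × KM = (1536, −1056, 768).
Then n·(−65, −63, 32) − (−9888) = 1152.
|n| = √(2359296 + 1115136 + 589824) = 2016, so the distance is |1152|/2016 = 4/7.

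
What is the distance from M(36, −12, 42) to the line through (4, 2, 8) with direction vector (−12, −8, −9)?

Direction vector d = (−12, −8, −9).
AP = (32, −14, 34); AP·d = -578, |AP|² = 2376, |d|² = 289.
distance² = |AP|² − (AP·d)²/|d|² = 2376 − 334084/289 = 1220, so the distance is 2√305.

2√305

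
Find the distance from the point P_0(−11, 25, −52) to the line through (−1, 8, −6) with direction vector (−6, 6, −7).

Direction vector d = (−6, 6, −7).
AP = (−10, 17, −46); AP·d = 484, |AP|² = 2505, |d|² = 121.
distance² = |AP|² − (AP·d)²/|d|² = 2505 − 234256/121 = 569, so the distance is √569.

√569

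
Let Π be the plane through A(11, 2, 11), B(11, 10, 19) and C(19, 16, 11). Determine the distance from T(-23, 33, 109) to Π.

AB = (0, 8, 8) and AC = (8, 14, 0), so a normal is n = AB × AC = (-112, 64, -64).
Then n·(-23, 33, 109) - (-1808) = -480.
|n| = √(12544 + 4096 + 4096) = 144, so the distance is |-480|/144 = 10/3.

10/3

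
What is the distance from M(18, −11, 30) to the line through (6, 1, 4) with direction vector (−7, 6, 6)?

2√241

Direction vector d = (−7, 6, 6).
AP = (12, −12, 26); AP·d = 0, |AP|² = 964, |d|² = 121.
distance² = |AP|² − (AP·d)²/|d|² = 964 − 0/121 = 964, so the distance is 2√241.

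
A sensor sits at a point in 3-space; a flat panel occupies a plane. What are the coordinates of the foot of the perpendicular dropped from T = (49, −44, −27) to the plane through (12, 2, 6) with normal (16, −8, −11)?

(1, -20, 6)

n = (16, −8, −11), |n|² = 441, and n·T − 110 = 1323.
t = 1323/441 = 3, so the foot is T − t·n = (49, −44, −27) − 3·(16, −8, −11) = (1, −20, 6).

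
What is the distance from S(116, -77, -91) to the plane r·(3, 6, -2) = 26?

6

d = |3·116 + 6·(-77) + (-2)·(-91) − 26| / √(9 + 36 + 4) = |42| / 7 = 6.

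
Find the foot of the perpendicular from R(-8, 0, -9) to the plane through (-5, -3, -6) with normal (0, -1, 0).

(-8, -3, -9)

The perpendicular from R has direction n = (0, -1, 0): r = (-8, 0, -9) + t(0, -1, 0).
Substitute into the plane: n·(R + tn) = 3 gives 0 + 1t = 3, so t = 3.
Foot = (-8, 0, -9) + 3·(0, -1, 0) = (-8, -3, -9).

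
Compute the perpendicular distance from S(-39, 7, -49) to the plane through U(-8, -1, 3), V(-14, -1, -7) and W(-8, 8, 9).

17/√38

UV = (-6, 0, -10) and UW = (0, 9, 6), so a normal is n = UV × UW = (90, 36, -54).
Then n·(-39, 7, -49) - (-918) = 306.
|n| = √(8100 + 1296 + 2916) = 18√38, so the distance is |306|/(18√38) = 17/√38.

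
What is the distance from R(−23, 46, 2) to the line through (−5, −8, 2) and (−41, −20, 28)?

18√10

A direction vector is d = (−36, −12, 26).
AP = (−18, 54, 0), and AP × d = (1404, 468, 2160).
|AP × d|² = 6855840 and |d|² = 2116, so the distance is √(6855840/2116) = √3240 = 18√10.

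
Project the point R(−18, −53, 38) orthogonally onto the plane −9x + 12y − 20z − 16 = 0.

The perpendicular from R has direction n = (−9, 12, −20): r = (−18, −53, 38) + μ(−9, 12, −20).
Substitute into the plane: n·(R + μn) = 16 gives -1234 + 625μ = 16, so μ = 2.
Foot = (−18, −53, 38) + 2·(−9, 12, −20) = (−36, −29, −2).

(-36, -29, -2)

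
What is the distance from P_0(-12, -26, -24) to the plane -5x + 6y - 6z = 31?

17√97/97

Normal vector n = (-5, 6, -6), and n·(-12, -26, -24) - 31 = 17.
|n| = √(25 + 36 + 36) = √97, so the distance is |17|/√97 = 17/√97.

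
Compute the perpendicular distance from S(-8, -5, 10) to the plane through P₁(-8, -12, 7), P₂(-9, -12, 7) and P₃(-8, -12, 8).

P₁P₂ = (-1, 0, 0) and P₁P₃ = (0, 0, 1), so a normal is n = P₁P₂ × P₁P₃ = (0, 1, 0).
d = |1·(-5) − (-12)| / √(0 + 1 + 0) = |7| / 1 = 7.

7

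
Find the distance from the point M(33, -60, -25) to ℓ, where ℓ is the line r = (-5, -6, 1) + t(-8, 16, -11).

2√818

Direction vector d = (-8, 16, -11).
AP = (38, -54, -26); AP·d = -882, |AP|² = 5036, |d|² = 441.
distance² = |AP|² − (AP·d)²/|d|² = 5036 − 777924/441 = 3272, so the distance is 2√818.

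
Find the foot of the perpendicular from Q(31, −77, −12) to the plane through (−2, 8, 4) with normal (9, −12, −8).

n = (9, −12, −8), |n|² = 289, and n·Q − (-146) = 1445.
t = 1445/289 = 5, so the foot is Q − t·n = (31, −77, −12) − 5·(9, −12, −8) = (−14, −17, 28).

(-14, -17, 28)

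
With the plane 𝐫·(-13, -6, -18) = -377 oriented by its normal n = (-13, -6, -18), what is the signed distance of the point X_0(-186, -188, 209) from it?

n·X_0 − (-377) = 161.
|n| = 23, so the signed distance is 161/23 = 7.

7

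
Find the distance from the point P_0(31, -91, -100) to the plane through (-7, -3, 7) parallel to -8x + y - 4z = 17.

Parallel planes share the normal n = (-8, 1, -4); since (-7, -3, 7) lies on the plane, its equation is -8x + y - 4z = 25.
d = |(-8)·31 + 1·(-91) + (-4)·(-100) − 25| / √(64 + 1 + 16) = |36| / 9 = 4.

4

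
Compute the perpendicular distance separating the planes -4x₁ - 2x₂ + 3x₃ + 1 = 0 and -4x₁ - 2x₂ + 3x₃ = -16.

With common normal n = (-4, -2, 3) (|n| = √29), the distance is |(-1) − (-16)|/|n| = 15/√29 = 15√29/29.

15√29/29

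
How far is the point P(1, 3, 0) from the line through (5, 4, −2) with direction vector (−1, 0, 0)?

√5

Direction vector d = (−1, 0, 0).
AP = (−4, −1, 2); AP·d = 4, |AP|² = 21, |d|² = 1.
distance² = |AP|² − (AP·d)²/|d|² = 21 − 16/1 = 5, so the distance is √5.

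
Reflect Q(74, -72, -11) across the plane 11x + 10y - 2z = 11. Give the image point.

With n = (11, 10, -2), the signed offset is (n·Q − 11)/|n|² = 105/225 = 7/15.
Q' = Q − 2t·n = (74, -72, -11) − (14/15)·(11, 10, -2) = (956/15, -244/3, -137/15).

(956/15, -244/3, -137/15)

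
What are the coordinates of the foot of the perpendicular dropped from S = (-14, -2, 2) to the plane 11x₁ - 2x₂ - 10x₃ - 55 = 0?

(-3, -4, -8)

The perpendicular from S has direction n = (11, -2, -10): r = (-14, -2, 2) + t(11, -2, -10).
Substitute into the plane: n·(S + tn) = 55 gives -170 + 225t = 55, so t = 1.
Foot = (-14, -2, 2) + 1·(11, -2, -10) = (-3, -4, -8).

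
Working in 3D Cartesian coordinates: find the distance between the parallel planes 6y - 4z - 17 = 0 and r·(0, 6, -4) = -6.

Both planes have normal n = (0, 6, -4), |n| = 2√13. Any point on the first plane is at distance |(-6) − 17|/|n| = 23/(2√13) from the second.

23/(2√13)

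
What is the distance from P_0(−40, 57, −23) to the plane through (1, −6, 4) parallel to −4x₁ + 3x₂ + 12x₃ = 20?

Parallel planes share the normal n = (−4, 3, 12); since (1, −6, 4) lies on the plane, its equation is −4x₁ + 3x₂ + 12x₃ = 26.
d = |(-4)·(-40) + 3·57 + 12·(-23) − 26| / √(16 + 9 + 144) = |29| / 13 = 29/13.

29/13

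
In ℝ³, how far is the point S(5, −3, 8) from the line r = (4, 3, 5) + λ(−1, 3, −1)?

Direction vector d = (−1, 3, −1).
AP = (1, −6, 3); AP·d = -22, |AP|² = 46, |d|² = 11.
distance² = |AP|² − (AP·d)²/|d|² = 46 − 484/11 = 2, so the distance is √2.

√2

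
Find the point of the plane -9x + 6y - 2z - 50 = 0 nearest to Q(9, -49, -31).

(-18, -31, -37)

n = (-9, 6, -2), |n|² = 121, and n·Q − 50 = -363.
t = -363/121 = -3, so the foot is Q − t·n = (9, -49, -31) − (-3)·(-9, 6, -2) = (-18, -31, -37).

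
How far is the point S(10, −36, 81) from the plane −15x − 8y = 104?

2

d = |(-15)·10 + (-8)·(-36) − 104| / √(225 + 64 + 0) = |34| / 17 = 2.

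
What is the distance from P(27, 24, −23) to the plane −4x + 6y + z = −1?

n = (−4, 6, 1); n·P − (-1) = 14; |n| = √53; distance = 14/√53 = 14√53/53.

14/√53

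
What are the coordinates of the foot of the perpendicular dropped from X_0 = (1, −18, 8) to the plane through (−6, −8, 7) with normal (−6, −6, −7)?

The perpendicular from X_0 has direction n = (−6, −6, −7): r = (1, −18, 8) + μ(−6, −6, −7).
Substitute into the plane: n·(X_0 + μn) = 35 gives 46 + 121μ = 35, so μ = -1/11.
Foot = (1, −18, 8) + (-1/11)·(−6, −6, −7) = (17/11, −192/11, 95/11).

(17/11, -192/11, 95/11)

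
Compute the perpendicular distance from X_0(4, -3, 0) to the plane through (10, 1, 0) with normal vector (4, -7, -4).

The plane has equation n·(r − (10, 1, 0)) = 0, i.e. n·r = 33.
Then n·(4, -3, 0) - 33 = 4.
|n| = √(16 + 49 + 16) = 9, so the distance is |4|/9 = 4/9.

4/9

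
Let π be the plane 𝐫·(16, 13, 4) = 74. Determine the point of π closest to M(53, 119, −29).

(-27, 54, -49)

n = (16, 13, 4), |n|² = 441, and n·M − 74 = 2205.
t = 2205/441 = 5, so the foot is M − t·n = (53, 119, −29) − 5·(16, 13, 4) = (−27, 54, −49).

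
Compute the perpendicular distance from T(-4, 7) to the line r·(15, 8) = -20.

16/17

d = |15·(-4) + 8·7 − (-20)| / √(225 + 64) = |16|/17 = 16/17.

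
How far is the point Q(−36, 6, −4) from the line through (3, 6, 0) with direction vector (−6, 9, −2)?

9√13

Direction vector d = (−6, 9, −2).
AP = (−39, 0, −4), and AP × d = (36, −54, −351).
|AP × d|² = 127413 and |d|² = 121, so the distance is √(127413/121) = √1053 = 9√13.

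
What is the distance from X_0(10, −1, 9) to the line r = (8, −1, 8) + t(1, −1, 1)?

√2

Direction vector d = (1, −1, 1).
AP = (2, 0, 1), and AP × d = (1, −1, −2).
|AP × d|² = 6 and |d|² = 3, so the distance is √(6/3) = √2.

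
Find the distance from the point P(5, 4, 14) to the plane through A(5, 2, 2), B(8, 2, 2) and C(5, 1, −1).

AB = (3, 0, 0) and AC = (0, −1, −3), so a normal is n = AB × AC = (0, 9, −3).
Then n·(5, 4, 14) − 12 = −18.
|n| = √(0 + 81 + 9) = 3√10, so the distance is |-18|/(3√10) = 6/√10.

3√10/5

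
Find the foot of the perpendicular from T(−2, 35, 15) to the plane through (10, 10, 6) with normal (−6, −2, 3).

n = (−6, −2, 3), |n|² = 49, and n·T − (-62) = 49.
t = 49/49 = 1, so the foot is T − t·n = (−2, 35, 15) − 1·(−6, −2, 3) = (4, 37, 12).

(4, 37, 12)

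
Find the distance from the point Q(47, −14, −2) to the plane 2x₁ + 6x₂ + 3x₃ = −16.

20/7

n = (2, 6, 3); n·P − (-16) = 20; |n| = 7; distance = 20/7.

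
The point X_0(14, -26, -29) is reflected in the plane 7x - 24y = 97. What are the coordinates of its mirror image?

(0, 22, -29)

n = (7, -24, 0), |n|² = 625, n·X_0 − 97 = 625, so t = 625/625 = 1.
Foot F = X_0 − 1·n = (7, -2, -29); the reflection is 2F − X_0 = (0, 22, -29).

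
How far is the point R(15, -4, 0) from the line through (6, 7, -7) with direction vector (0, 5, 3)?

Direction vector d = (0, 5, 3).
AP = (9, -11, 7), and AP × d = (-68, -27, 45).
|AP × d|² = 7378 and |d|² = 34, so the distance is √(7378/34) = √217.

√217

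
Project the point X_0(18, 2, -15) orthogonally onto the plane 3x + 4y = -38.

n = (3, 4, 0), |n|² = 25, and n·X_0 − (-38) = 100.
t = 100/25 = 4, so the foot is X_0 − t·n = (18, 2, -15) − 4·(3, 4, 0) = (6, -14, -15).

(6, -14, -15)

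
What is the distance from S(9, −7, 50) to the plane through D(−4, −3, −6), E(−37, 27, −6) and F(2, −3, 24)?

DE = (−33, 30, 0) and DF = (6, 0, 30), so a normal is n = DE × DF = (900, 990, −180).
Then n·(9, −7, 50) − (−5490) = −2340.
|n| = √(810000 + 980100 + 32400) = 1350, so the distance is |-2340|/1350 = 26/15.

26/15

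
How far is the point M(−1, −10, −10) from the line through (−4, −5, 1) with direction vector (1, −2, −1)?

Direction vector d = (1, −2, −1).
AP = (3, −5, −11), and AP × d = (−17, −8, −1).
|AP × d|² = 354 and |d|² = 6, so the distance is √(354/6) = √59.

√59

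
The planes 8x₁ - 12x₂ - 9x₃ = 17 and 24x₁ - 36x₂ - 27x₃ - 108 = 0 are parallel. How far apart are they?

Divide the second equation by 3 to match normals: 8x₁ - 12x₂ - 9x₃ = 36.
Both planes have normal n = (8, -12, -9), |n| = 17. Any point on the first plane is at distance |36 − 17|/|n| = 19/17 from the second.

19/17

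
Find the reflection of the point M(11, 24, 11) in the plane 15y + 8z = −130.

With n = (0, 15, 8), the signed offset is (n·M − (-130))/|n|² = 578/289 = 2.
M' = M − 2t·n = (11, 24, 11) − 4·(0, 15, 8) = (11, −36, −21).

(11, -36, -21)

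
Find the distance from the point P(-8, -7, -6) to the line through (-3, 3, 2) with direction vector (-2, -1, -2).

3√5

Direction vector d = (-2, -1, -2).
AP = (-5, -10, -8); AP·d = 36, |AP|² = 189, |d|² = 9.
distance² = |AP|² − (AP·d)²/|d|² = 189 − 1296/9 = 45, so the distance is 3√5.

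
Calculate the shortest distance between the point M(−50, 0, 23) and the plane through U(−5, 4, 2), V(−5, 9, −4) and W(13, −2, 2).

9/√65

UV = (0, 5, −6) and UW = (18, −6, 0), so a normal is n = UV × UW = (−36, −108, −90).
d = |(-36)·(-50) + (-108)·0 + (-90)·23 − (-432)| / √(1296 + 11664 + 8100) = |162| / (18√65) = 9/√65.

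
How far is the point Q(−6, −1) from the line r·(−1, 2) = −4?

d = |(-1)·(-6) + 2·(-1) − (-4)| / √(1 + 4) = |8|/√5 = 8/√5.

8√5/5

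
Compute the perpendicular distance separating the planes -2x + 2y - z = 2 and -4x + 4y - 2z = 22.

Divide the second equation by 2 to match normals: -2x + 2y - z = 11.
With common normal n = (-2, 2, -1) (|n| = 3), the distance is |2 − 11|/|n| = 9/3 = 3.

3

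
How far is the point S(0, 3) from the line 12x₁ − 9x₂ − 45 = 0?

24/5

The normal to the line is n = (12, −9) with |n| = 15.
|n·S − 45| = |-27 − 45| = 72, so the distance is 72/15 = 24/5.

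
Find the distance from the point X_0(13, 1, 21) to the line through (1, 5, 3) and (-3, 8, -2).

A direction vector is d = (-4, 3, -5).
AP = (12, -4, 18); AP·d = -150, |AP|² = 484, |d|² = 50.
distance² = |AP|² − (AP·d)²/|d|² = 484 − 22500/50 = 34, so the distance is √34.

√34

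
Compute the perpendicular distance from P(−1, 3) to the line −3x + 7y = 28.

The normal to the line is n = (−3, 7) with |n| = √58.
|n·P − 28| = |24 − 28| = 4, so the distance is 4/√58 = 2√58/29.

2√58/29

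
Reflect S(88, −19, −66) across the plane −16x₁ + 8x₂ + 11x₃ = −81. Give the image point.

With n = (−16, 8, 11), the signed offset is (n·S − (-81))/|n|² = -2205/441 = -5.
S' = S − 2t·n = (88, −19, −66) − (-10)·(−16, 8, 11) = (−72, 61, 44).

(-72, 61, 44)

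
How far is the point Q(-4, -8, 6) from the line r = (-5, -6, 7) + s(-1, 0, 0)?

√5

Direction vector d = (-1, 0, 0).
AP = (1, -2, -1), and AP × d = (0, 1, -2).
|AP × d|² = 5 and |d|² = 1, so the distance is √5.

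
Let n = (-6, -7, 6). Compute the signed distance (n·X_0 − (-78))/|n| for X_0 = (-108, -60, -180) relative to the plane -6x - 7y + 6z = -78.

n·X_0 − (-78) = 66.
|n| = 11, so the signed distance is 66/11 = 6.

6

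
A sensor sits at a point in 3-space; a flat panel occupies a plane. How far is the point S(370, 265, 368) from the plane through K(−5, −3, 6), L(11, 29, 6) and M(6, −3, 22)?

6

KL = (16, 32, 0) and KM = (11, 0, 16), so a normal is n = KL × KM = (512, −256, −352).
Then n·(370, 265, 368) − (−3904) = −4032.
|n| = √(262144 + 65536 + 123904) = 672, so the distance is |-4032|/672 = 6.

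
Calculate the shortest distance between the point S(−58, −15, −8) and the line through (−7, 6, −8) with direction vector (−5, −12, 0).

Direction vector d = (−5, −12, 0).
AP = (−51, −21, 0), and AP × d = (0, 0, 507).
|AP × d|² = 257049 and |d|² = 169, so the distance is √(257049/169) = √1521 = 39.

39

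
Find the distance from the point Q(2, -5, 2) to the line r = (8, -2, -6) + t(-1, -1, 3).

Direction vector d = (-1, -1, 3).
AP = (-6, -3, 8), and AP × d = (-1, 10, 3).
|AP × d|² = 110 and |d|² = 11, so the distance is √(110/11) = √10.

√10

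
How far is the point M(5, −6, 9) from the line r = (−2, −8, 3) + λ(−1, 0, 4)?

Direction vector d = (−1, 0, 4).
AP = (7, 2, 6), and AP × d = (8, −34, 2).
|AP × d|² = 1224 and |d|² = 17, so the distance is √(1224/17) = √72 = 6√2.

6√2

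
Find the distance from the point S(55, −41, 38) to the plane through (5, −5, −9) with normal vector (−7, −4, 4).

The plane has equation n·(r − (5, −5, −9)) = 0, i.e. n·r = -51.
n = (−7, −4, 4); n·P − (-51) = -18; |n| = 9; distance = 18/9 = 2.

2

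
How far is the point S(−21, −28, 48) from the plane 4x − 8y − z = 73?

n = (4, −8, −1); n·P − 73 = 19; |n| = 9; distance = 19/9.

19/9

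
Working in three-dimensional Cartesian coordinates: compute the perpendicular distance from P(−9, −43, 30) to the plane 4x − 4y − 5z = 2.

d = |4·(-9) + (-4)·(-43) + (-5)·30 − 2| / √(16 + 16 + 25) = |-16| / √57 = 16√57/57.

16/√57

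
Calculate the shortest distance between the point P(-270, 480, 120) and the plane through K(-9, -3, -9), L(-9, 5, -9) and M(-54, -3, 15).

9

KL = (0, 8, 0) and KM = (-45, 0, 24), so a normal is n = KL × KM = (192, 0, 360).
Then n·(-270, 480, 120) - (-4968) = -3672.
|n| = √(36864 + 0 + 129600) = 408, so the distance is |-3672|/408 = 9.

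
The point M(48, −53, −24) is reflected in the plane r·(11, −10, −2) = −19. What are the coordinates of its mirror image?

(-62, 47, -4)

With n = (11, −10, −2), the signed offset is (n·M − (-19))/|n|² = 1125/225 = 5.
M' = M − 2t·n = (48, −53, −24) − 10·(11, −10, −2) = (−62, 47, −4).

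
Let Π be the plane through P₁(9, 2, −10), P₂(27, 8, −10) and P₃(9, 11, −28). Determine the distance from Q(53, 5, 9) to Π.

13/7

P₁P₂ = (18, 6, 0) and P₁P₃ = (0, 9, −18), so a normal is n = P₁P₂ × P₁P₃ = (−108, 324, 162).
d = |(-108)·53 + 324·5 + 162·9 − (-1944)| / √(11664 + 104976 + 26244) = |-702| / 378 = 13/7.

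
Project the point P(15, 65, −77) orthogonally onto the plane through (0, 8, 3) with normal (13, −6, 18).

n = (13, −6, 18), |n|² = 529, and n·P − 6 = -1587.
t = -1587/529 = -3, so the foot is P − t·n = (15, 65, −77) − (-3)·(13, −6, 18) = (54, 47, −23).

(54, 47, -23)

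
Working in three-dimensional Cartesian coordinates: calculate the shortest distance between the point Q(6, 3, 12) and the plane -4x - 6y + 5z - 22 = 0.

4/√77

n = (-4, -6, 5); n·P − 22 = -4; |n| = √77; distance = 4/√77 = 4√77/77.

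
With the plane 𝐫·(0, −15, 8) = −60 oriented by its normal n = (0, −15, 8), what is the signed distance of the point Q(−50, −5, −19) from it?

n·Q − (-60) = -17.
|n| = 17, so the signed distance is -17/17 = -1.

-1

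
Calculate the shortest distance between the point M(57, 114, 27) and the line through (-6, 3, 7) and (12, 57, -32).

3√914

A direction vector is d = (18, 54, -39).
AP = (63, 111, 20), and AP × d = (-5409, 2817, 1404).
|AP × d|² = 39163986 and |d|² = 4761, so the distance is √(39163986/4761) = √8226 = 3√914.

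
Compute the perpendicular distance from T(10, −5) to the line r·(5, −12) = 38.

72/13

The normal to the line is n = (5, −12) with |n| = 13.
|n·T − 38| = |110 − 38| = 72, so the distance is 72/13.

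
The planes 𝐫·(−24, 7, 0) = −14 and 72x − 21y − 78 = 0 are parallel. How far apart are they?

Divide the second equation by -3 to match normals: −24x + 7y = -26.
Both planes have normal n = (−24, 7, 0), |n| = 25. Any point on the first plane is at distance |(-26) − (-14)|/|n| = 12/25 from the second.

12/25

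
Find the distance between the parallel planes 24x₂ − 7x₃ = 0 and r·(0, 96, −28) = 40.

2/5

Divide the second equation by 4 to match normals: 24x₂ − 7x₃ = 10.
Both planes have normal n = (0, 24, −7), |n| = 25. Any point on the first plane is at distance |10 − 0|/|n| = 10/25 = 2/5 from the second.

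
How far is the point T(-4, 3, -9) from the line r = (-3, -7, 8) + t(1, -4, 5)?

Direction vector d = (1, -4, 5).
AP = (-1, 10, -17); AP·d = -126, |AP|² = 390, |d|² = 42.
distance² = |AP|² − (AP·d)²/|d|² = 390 − 15876/42 = 12, so the distance is 2√3.

2√3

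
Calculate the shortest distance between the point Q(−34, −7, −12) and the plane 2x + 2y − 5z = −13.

Normal vector n = (2, 2, −5), and n·(−34, −7, −12) − (−13) = −9.
|n| = √(4 + 4 + 25) = √33, so the distance is |-9|/√33 = 9/√33.

3√33/11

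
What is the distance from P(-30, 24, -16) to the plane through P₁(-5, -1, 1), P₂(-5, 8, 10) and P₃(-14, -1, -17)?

P₁P₂ = (0, 9, 9) and P₁P₃ = (-9, 0, -18), so a normal is n = P₁P₂ × P₁P₃ = (-162, -81, 81).
Then n·(-30, 24, -16) - 972 = 648.
|n| = √(26244 + 6561 + 6561) = 81√6, so the distance is |648|/(81√6) = 8/√6.

8/√6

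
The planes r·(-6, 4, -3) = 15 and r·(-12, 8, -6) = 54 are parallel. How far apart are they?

12/√61

Divide the second equation by 2 to match normals: -6x₁ + 4x₂ - 3x₃ = 27.
Both planes have normal n = (-6, 4, -3), |n| = √61. Any point on the first plane is at distance |27 − 15|/|n| = 12/√61 from the second.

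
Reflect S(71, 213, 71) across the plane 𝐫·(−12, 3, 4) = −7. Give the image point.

n = (−12, 3, 4), |n|² = 169, n·S − (-7) = 78, so t = 78/169 = 6/13.
Foot F = S − (6/13)·n = (995/13, 2751/13, 899/13); the reflection is 2F − S = (1067/13, 2733/13, 875/13).

(1067/13, 2733/13, 875/13)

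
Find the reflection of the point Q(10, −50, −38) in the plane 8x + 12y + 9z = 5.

n = (8, 12, 9), |n|² = 289, n·Q − 5 = -867, so t = -867/289 = -3.
Foot F = Q − (-3)·n = (34, −14, −11); the reflection is 2F − Q = (58, 22, 16).

(58, 22, 16)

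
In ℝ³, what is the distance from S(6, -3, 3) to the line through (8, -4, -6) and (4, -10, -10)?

√69

A direction vector is d = (-4, -6, -4).
AP = (-2, 1, 9); AP·d = -34, |AP|² = 86, |d|² = 68.
distance² = |AP|² − (AP·d)²/|d|² = 86 − 1156/68 = 69, so the distance is √69.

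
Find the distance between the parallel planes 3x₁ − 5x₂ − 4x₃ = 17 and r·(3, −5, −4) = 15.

√2/5

With common normal n = (3, −5, −4) (|n| = 5√2), the distance is |17 − 15|/|n| = 2/(5√2) = √2/5.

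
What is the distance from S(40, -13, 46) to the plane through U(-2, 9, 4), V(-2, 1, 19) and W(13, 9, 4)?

6/17

UV = (0, -8, 15) and UW = (15, 0, 0), so a normal is n = UV × UW = (0, 225, 120).
Then n·(40, -13, 46) - 2505 = 90.
|n| = √(0 + 50625 + 14400) = 255, so the distance is |90|/255 = 6/17.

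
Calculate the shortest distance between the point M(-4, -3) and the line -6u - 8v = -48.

The normal to the line is n = (-6, -8) with |n| = 10.
|n·M − (-48)| = |48 − (-48)| = 96, so the distance is 96/10 = 48/5.

48/5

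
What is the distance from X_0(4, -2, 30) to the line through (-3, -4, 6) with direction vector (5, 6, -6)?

2√133

Direction vector d = (5, 6, -6).
AP = (7, 2, 24); AP·d = -97, |AP|² = 629, |d|² = 97.
distance² = |AP|² − (AP·d)²/|d|² = 629 − 9409/97 = 532, so the distance is 2√133.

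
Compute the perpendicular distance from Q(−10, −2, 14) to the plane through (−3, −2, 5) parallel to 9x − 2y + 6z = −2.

9/11

Parallel planes share the normal n = (9, −2, 6); since (−3, −2, 5) lies on the plane, its equation is 9x − 2y + 6z = 7.
Then n·(−10, −2, 14) − 7 = −9.
|n| = √(81 + 4 + 36) = 11, so the distance is |-9|/11 = 9/11.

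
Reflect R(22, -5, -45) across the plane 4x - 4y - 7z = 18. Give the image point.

n = (4, -4, -7), |n|² = 81, n·R − 18 = 405, so t = 405/81 = 5.
Foot F = R − 5·n = (2, 15, -10); the reflection is 2F − R = (-18, 35, 25).

(-18, 35, 25)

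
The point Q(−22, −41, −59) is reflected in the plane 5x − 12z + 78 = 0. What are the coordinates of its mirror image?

(-62, -41, 37)

With n = (5, 0, −12), the signed offset is (n·Q − (-78))/|n|² = 676/169 = 4.
Q' = Q − 2t·n = (−22, −41, −59) − 8·(5, 0, −12) = (−62, −41, 37).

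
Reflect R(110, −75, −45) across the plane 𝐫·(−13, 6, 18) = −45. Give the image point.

(-20, -15, 135)

With n = (−13, 6, 18), the signed offset is (n·R − (-45))/|n|² = -2645/529 = -5.
R' = R − 2t·n = (110, −75, −45) − (-10)·(−13, 6, 18) = (−20, −15, 135).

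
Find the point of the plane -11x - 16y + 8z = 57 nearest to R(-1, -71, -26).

n = (-11, -16, 8), |n|² = 441, and n·R − 57 = 882.
t = 882/441 = 2, so the foot is R − t·n = (-1, -71, -26) − 2·(-11, -16, 8) = (21, -39, -42).

(21, -39, -42)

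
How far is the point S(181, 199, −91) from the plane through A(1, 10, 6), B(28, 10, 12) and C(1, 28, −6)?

AB = (27, 0, 6) and AC = (0, 18, −12), so a normal is n = AB × AC = (−108, 324, 486).
n = (−108, 324, 486); n·P − 6048 = -5346; |n| = 594; distance = 5346/594 = 9.

9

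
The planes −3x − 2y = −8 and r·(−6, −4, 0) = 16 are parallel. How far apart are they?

Divide the second equation by 2 to match normals: −3x − 2y = 8.
With common normal n = (−3, −2, 0) (|n| = √13), the distance is |(-8) − 8|/|n| = 16/√13.

16/√13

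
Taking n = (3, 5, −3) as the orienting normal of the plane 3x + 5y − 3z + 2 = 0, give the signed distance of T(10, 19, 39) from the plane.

10√43/43

n·T − (-2) = 10.
|n| = √43, so the signed distance is 10√43/43.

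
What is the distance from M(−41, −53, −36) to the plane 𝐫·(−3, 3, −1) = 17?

d = |(-3)·(-41) + 3·(-53) + (-1)·(-36) − 17| / √(9 + 9 + 1) = |-17| / √19 = 17/√19.

17√19/19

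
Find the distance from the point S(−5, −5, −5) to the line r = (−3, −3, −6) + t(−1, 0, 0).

√5

Direction vector d = (−1, 0, 0).
AP = (−2, −2, 1), and AP × d = (0, −1, −2).
|AP × d|² = 5 and |d|² = 1, so the distance is √5.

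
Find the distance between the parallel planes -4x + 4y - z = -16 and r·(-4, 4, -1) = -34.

18/√33

With common normal n = (-4, 4, -1) (|n| = √33), the distance is |(-16) − (-34)|/|n| = 18/√33.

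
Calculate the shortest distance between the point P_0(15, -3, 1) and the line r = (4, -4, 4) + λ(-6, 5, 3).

√61

Direction vector d = (-6, 5, 3).
AP = (11, 1, -3), and AP × d = (18, -15, 61).
|AP × d|² = 4270 and |d|² = 70, so the distance is √(4270/70) = √61.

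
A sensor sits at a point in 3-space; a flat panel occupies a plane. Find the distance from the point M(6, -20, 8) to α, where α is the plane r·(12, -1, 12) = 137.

3

n = (12, -1, 12); n·P − 137 = 51; |n| = 17; distance = 51/17 = 3.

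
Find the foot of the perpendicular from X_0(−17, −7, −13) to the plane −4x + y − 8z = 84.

The perpendicular from X_0 has direction n = (−4, 1, −8): r = (−17, −7, −13) + t(−4, 1, −8).
Substitute into the plane: n·(X_0 + tn) = 84 gives 165 + 81t = 84, so t = -1.
Foot = (−17, −7, −13) + (-1)·(−4, 1, −8) = (−13, −8, −5).

(-13, -8, -5)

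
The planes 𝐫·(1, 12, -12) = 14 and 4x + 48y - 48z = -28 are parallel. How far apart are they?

21/17

Divide the second equation by 4 to match normals: x + 12y - 12z = -7.
With common normal n = (1, 12, -12) (|n| = 17), the distance is |14 − (-7)|/|n| = 21/17.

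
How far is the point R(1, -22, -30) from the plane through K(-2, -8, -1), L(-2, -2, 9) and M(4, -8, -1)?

KL = (0, 6, 10) and KM = (6, 0, 0), so a normal is n = KL × KM = (0, 60, -36).
Then n·(1, -22, -30) - (-444) = 204.
|n| = √(0 + 3600 + 1296) = 12√34, so the distance is |204|/(12√34) = 17/√34.

√34/2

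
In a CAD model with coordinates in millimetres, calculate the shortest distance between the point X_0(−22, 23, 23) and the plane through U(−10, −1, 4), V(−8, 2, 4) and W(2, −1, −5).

8√29/29

UV = (2, 3, 0) and UW = (12, 0, −9), so a normal is n = UV × UW = (−27, 18, −36).
n = (−27, 18, −36); n·P − 108 = 72; |n| = 9√29; distance = 72/(9√29) = 8√29/29.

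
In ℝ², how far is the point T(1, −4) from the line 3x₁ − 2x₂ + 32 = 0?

d = |3·1 + (-2)·(-4) − (-32)| / √(9 + 4) = |43|/√13 = 43/√13.

43/√13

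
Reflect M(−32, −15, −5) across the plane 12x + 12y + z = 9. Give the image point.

(16, 33, -1)

n = (12, 12, 1), |n|² = 289, n·M − 9 = -578, so t = -578/289 = -2.
Foot F = M − (-2)·n = (−8, 9, −3); the reflection is 2F − M = (16, 33, −1).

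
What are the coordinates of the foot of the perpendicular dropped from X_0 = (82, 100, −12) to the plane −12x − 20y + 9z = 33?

The perpendicular from X_0 has direction n = (−12, −20, 9): r = (82, 100, −12) + μ(−12, −20, 9).
Substitute into the plane: n·(X_0 + μn) = 33 gives -3092 + 625μ = 33, so μ = 5.
Foot = (82, 100, −12) + 5·(−12, −20, 9) = (22, 0, 33).

(22, 0, 33)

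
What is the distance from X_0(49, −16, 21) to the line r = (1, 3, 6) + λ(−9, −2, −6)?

3√106

Direction vector d = (−9, −2, −6).
AP = (48, −19, 15); AP·d = -484, |AP|² = 2890, |d|² = 121.
distance² = |AP|² − (AP·d)²/|d|² = 2890 − 234256/121 = 954, so the distance is 3√106.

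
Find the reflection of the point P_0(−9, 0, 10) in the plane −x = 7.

With n = (−1, 0, 0), the signed offset is (n·P_0 − 7)/|n|² = 2/1 = 2.
P_0' = P_0 − 2t·n = (−9, 0, 10) − 4·(−1, 0, 0) = (−5, 0, 10).

(-5, 0, 10)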